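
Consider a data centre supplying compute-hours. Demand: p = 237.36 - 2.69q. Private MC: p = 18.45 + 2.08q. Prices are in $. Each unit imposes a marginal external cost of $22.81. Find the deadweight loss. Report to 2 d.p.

DWL = $54.54

Market equilibrium (private): 18.45 + 2.08q = 237.36 - 2.69q → q_m = 45.8931.
Social marginal cost = private MC + MEC = 41.26 + 2.08q.
Set SMC = demand: 41.26 + 2.08q = 237.36 - 2.69q → q* = 41.1111.
Height of the DWL triangle at q_m is SMC(q_m) − demand(q_m) = MEC(q_m) = 22.8100.
DWL = ½ × 4.7820 × 22.8100 = 54.5387.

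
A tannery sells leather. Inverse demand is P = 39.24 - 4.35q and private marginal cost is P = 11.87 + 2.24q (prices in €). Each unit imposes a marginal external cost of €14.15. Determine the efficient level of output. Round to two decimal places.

Social marginal cost = private MC + MEC = 26.02 + 2.24q.
Set SMC = demand: 26.02 + 2.24q = 39.24 - 4.35q → q* = 2.0061.

q* = 2.01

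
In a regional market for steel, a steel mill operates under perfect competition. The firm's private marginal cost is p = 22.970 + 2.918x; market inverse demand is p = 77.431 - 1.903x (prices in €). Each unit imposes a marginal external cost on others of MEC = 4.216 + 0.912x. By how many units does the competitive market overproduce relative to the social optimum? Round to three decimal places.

Market equilibrium (private): 22.970 + 2.918x = 77.431 - 1.903x → x_m = 11.2966.
Social marginal cost = private MC + MEC = 27.186 + 3.830x.
Set SMC = demand: 27.186 + 3.830x = 77.431 - 1.903x → x* = 8.7642.
Gap = |11.2966 − 8.7642| = 2.5324.

2.532 units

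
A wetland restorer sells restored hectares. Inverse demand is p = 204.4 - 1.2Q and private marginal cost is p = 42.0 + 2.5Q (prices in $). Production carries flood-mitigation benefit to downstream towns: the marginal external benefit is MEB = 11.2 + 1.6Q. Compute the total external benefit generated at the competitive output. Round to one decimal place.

Market equilibrium (private): 42.0 + 2.5Q = 204.4 - 1.2Q → Q_m = 43.8919.
Total external benefit = ∫₀^{Q_m} (11.2 + 1.6Q) dQ = 11.2×43.8919 + ½×1.6×43.8919² = 2032.7884.

$2032.8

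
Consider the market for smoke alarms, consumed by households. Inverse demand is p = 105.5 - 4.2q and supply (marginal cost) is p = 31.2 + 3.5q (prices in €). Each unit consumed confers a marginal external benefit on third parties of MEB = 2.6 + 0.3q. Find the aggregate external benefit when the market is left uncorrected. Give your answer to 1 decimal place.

€39.1

Market equilibrium (private): 31.2 + 3.5q = 105.5 - 4.2q → q_m = 9.6494.
Total external benefit = ∫₀^{q_m} (2.6 + 0.3q) dq = 2.6×9.6494 + ½×0.3×9.6494² = 39.0551.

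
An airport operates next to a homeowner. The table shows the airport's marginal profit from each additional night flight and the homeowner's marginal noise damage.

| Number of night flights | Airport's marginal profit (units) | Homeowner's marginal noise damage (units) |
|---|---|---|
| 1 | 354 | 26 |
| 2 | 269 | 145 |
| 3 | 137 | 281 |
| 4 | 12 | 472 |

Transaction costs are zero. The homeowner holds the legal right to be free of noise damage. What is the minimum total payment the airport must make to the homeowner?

171

Efficient level: marginal profit ≥ marginal noise damage through level 2, so k* = 2.
With the homeowner holding the right, the airport must at least compensate total damage at k*: 26 + 145 = 171.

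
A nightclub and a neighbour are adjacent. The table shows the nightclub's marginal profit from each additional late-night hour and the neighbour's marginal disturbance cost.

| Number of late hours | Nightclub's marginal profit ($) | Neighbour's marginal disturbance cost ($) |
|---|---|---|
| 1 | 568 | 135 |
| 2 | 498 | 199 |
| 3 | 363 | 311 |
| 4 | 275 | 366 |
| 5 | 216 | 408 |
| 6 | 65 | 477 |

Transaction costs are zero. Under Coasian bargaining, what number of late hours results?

3

Bargaining reaches the level where marginal profit last exceeds marginal disturbance cost.
That holds through level 3 (363 ≥ 311) but not at 4 (275 < 366).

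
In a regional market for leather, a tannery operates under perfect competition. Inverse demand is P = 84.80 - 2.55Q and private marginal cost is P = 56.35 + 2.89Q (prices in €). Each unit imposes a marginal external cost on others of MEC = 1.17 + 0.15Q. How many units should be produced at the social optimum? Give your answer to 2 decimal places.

Q* = 4.88

Social marginal cost = private MC + MEC = 57.52 + 3.04Q.
Set SMC = demand: 57.52 + 3.04Q = 84.80 - 2.55Q → Q* = 4.8801.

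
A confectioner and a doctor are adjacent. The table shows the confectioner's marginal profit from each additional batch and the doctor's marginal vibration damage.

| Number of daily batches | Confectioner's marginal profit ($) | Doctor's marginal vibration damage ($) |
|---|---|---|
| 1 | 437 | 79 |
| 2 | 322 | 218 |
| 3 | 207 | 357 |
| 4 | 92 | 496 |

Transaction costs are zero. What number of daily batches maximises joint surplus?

Bargaining reaches the level where marginal profit last exceeds marginal vibration damage.
That holds through level 2 (322 ≥ 218) but not at 3 (207 < 357).

2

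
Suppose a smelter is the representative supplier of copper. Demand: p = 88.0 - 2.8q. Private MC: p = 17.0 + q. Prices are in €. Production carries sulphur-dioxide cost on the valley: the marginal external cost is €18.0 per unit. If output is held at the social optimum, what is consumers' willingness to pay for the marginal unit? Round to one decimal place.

P = €48.9

Social marginal cost = private MC + MEC = 35.0 + q.
Set SMC = demand: 35.0 + q = 88.0 - 2.8q → q* = 13.9474.
Consumer price on the demand curve at q*: 88.0 − 2.8×13.9474 = 48.9473.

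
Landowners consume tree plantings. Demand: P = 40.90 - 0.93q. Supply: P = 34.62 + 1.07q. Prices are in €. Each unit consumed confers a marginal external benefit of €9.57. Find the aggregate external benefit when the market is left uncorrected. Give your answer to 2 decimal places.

€30.05

Market equilibrium (private): 34.62 + 1.07q = 40.90 - 0.93q → q_m = 3.1400.
Total external benefit = MEB × q_m = 9.57 × 3.1400 = 30.0498.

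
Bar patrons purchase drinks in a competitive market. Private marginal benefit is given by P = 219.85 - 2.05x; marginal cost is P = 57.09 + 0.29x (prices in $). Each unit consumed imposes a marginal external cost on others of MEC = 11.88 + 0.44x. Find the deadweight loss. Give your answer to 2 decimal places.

Market equilibrium (private): 57.09 + 0.29x = 219.85 - 2.05x → x_m = 69.5556.
Social marginal benefit = demand − MEC = 207.97 - 2.49x.
Set SMB = MC: 207.97 - 2.49x = 57.09 + 0.29x → x* = 54.2734.
The loss is the area between SMB and MC from x* to x_m; with linear curves that's a triangle of height MEC(x_m).
DWL = ½ × 15.2822 × 42.4844 = 324.6275.

DWL = $324.63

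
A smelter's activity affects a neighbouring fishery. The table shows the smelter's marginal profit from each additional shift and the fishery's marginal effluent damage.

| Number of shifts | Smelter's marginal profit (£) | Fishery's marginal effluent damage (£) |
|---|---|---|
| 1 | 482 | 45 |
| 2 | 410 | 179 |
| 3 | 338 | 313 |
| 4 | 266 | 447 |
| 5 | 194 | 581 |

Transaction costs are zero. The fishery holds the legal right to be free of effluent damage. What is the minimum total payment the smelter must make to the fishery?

£537

Efficient level: marginal profit ≥ marginal effluent damage through level 3, so k* = 3.
With the fishery holding the right, the smelter must at least compensate total damage at k*: 45 + 179 + 313 = 537.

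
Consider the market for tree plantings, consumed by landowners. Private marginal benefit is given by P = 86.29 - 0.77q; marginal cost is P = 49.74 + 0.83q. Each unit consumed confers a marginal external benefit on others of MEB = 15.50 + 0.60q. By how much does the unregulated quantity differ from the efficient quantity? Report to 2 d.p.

29.21 units

Market equilibrium (private): 49.74 + 0.83q = 86.29 - 0.77q → q_m = 22.8438.
Social marginal benefit = demand + MEB = 101.79 - 0.17q.
Set SMB = MC: 101.79 - 0.17q = 49.74 + 0.83q → q* = 52.0500.
Gap = |22.8438 − 52.0500| = 29.2062.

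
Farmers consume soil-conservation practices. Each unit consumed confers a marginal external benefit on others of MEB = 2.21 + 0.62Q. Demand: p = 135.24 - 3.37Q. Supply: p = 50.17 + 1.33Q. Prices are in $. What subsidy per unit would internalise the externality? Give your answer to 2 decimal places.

subsidy = $15.47 per unit

Social marginal benefit = demand + MEB = 137.45 - 2.75Q.
Set SMB = MC: 137.45 - 2.75Q = 50.17 + 1.33Q → Q* = 21.3922.
The Pigouvian subsidy equals MEB at Q*: 2.21 + 0.62×21.3922 = 15.4732.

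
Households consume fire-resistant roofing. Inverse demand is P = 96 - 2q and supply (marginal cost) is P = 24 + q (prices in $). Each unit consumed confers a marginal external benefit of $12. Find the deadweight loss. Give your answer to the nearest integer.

DWL = $24

Market equilibrium (private): 24 + q = 96 - 2q → q_m = 24.0000.
Social marginal benefit = demand + MEB = 108 - 2q.
Set SMB = MC: 108 - 2q = 24 + q → q* = 28.0000.
The loss is the area between SMB and MC from q* to q_m; with linear curves that's a triangle of height MEB(q_m).
DWL = ½ × 4.0000 × 12.0000 = 24.0000.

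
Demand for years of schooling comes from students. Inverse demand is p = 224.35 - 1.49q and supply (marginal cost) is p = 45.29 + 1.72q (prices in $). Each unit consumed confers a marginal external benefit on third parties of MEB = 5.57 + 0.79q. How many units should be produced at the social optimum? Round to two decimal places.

Social marginal benefit = demand + MEB = 229.92 - 0.70q.
Set SMB = MC: 229.92 - 0.70q = 45.29 + 1.72q → q* = 76.2934.

q* = 76.29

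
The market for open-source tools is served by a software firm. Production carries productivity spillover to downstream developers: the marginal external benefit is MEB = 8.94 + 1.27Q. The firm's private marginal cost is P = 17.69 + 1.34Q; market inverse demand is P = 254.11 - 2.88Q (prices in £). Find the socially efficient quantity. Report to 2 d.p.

Q* = 83.17

Social marginal cost = private MC − MEB = 8.75 + 0.07Q.
Set SMC = demand: 8.75 + 0.07Q = 254.11 - 2.88Q → Q* = 83.1729.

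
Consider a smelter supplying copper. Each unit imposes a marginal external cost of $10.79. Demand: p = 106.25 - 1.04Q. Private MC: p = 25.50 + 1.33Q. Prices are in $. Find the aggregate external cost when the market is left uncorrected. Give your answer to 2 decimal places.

$367.63

Market equilibrium (private): 25.50 + 1.33Q = 106.25 - 1.04Q → Q_m = 34.0717.
Total external cost = MEC × Q_m = 10.79 × 34.0717 = 367.6336.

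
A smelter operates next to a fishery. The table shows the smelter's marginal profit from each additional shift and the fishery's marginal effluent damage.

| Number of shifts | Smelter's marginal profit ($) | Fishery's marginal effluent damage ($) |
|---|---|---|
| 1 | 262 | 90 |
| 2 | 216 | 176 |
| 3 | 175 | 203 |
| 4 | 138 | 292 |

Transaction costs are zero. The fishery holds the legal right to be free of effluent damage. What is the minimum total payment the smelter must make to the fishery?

$266

Efficient level: marginal profit ≥ marginal effluent damage through level 2, so k* = 2.
With the fishery holding the right, the smelter must at least compensate total damage at k*: 90 + 176 = 266.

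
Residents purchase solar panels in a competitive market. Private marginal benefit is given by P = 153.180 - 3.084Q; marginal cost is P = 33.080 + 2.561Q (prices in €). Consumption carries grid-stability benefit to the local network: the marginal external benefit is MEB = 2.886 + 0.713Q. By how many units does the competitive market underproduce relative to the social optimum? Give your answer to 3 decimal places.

3.661 units

Market equilibrium (private): 33.080 + 2.561Q = 153.180 - 3.084Q → Q_m = 21.2755.
Social marginal benefit = demand + MEB = 156.066 - 2.371Q.
Set SMB = MC: 156.066 - 2.371Q = 33.080 + 2.561Q → Q* = 24.9363.
Gap = |21.2755 − 24.9363| = 3.6608.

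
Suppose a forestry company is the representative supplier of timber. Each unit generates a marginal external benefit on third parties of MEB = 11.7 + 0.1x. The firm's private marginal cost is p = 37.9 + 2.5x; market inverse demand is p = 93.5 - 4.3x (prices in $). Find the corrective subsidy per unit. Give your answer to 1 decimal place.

Social marginal cost = private MC − MEB = 26.2 + 2.4x.
Set SMC = demand: 26.2 + 2.4x = 93.5 - 4.3x → x* = 10.0448.
The Pigouvian subsidy equals MEB at x*: 11.7 + 0.1×10.0448 = 12.7045.

subsidy = $12.7 per unit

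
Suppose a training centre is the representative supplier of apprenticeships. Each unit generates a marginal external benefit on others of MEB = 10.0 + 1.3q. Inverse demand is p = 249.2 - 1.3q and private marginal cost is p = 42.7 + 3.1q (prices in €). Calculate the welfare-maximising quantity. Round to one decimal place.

Social marginal cost = private MC − MEB = 32.7 + 1.8q.
Set SMC = demand: 32.7 + 1.8q = 249.2 - 1.3q → q* = 69.8387.

q* = 69.8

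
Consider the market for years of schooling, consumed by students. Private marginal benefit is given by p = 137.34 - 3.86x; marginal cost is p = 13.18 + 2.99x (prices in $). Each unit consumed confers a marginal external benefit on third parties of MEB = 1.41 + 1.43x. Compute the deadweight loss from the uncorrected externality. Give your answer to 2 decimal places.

Market equilibrium (private): 13.18 + 2.99x = 137.34 - 3.86x → x_m = 18.1255.
Social marginal benefit = demand + MEB = 138.75 - 2.43x.
Set SMB = MC: 138.75 - 2.43x = 13.18 + 2.99x → x* = 23.1679.
The welfare-loss triangle has base |x_m − x*| and height MEB(x_m) (the vertical gap between SMB and MC is zero at x* and MEB at x_m).
DWL = ½ × 5.0424 × 27.3295 = 68.9031.

DWL = $68.90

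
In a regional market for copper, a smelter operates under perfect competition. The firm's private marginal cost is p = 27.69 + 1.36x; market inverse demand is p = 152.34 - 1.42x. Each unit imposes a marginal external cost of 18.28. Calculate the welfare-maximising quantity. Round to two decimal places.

x* = 38.26

Social marginal cost = private MC + MEC = 45.97 + 1.36x.
Set SMC = demand: 45.97 + 1.36x = 152.34 - 1.42x → x* = 38.2626.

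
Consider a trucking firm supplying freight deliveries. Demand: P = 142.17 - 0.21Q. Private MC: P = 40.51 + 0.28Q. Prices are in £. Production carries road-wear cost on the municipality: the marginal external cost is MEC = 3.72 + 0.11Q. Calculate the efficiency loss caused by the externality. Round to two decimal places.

Market equilibrium (private): 40.51 + 0.28Q = 142.17 - 0.21Q → Q_m = 207.4694.
Social marginal cost = private MC + MEC = 44.23 + 0.39Q.
Set SMC = demand: 44.23 + 0.39Q = 142.17 - 0.21Q → Q* = 163.2333.
Between Q* and Q_m the wedge SMC − demand runs linearly from 0 to MEC(Q_m), so the loss is a triangle.
DWL = ½ × 44.2361 × 26.5416 = 587.0484.

DWL = £587.05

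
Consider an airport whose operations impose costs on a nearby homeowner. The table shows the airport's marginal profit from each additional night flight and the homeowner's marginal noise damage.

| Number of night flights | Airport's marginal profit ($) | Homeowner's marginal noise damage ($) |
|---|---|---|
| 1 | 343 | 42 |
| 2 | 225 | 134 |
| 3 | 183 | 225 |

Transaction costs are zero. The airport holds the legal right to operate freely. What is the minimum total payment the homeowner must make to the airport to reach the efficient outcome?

Left alone the airport would choose level 3 (marginal profit stays positive).
Efficient level: k* = 2 (marginal profit ≥ marginal noise damage through 2).
The homeowner must at least cover the airport's forgone profit from cutting 3→2: 183 = 183.

$183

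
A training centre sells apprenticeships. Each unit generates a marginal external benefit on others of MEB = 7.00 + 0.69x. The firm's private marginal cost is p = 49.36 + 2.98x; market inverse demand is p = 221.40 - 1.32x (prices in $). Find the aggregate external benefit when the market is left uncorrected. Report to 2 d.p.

Market equilibrium (private): 49.36 + 2.98x = 221.40 - 1.32x → x_m = 40.0093.
Total external benefit = ∫₀^{x_m} (7.00 + 0.69x) dx = 7.00×40.0093 + ½×0.69×40.0093² = 832.3218.

$832.32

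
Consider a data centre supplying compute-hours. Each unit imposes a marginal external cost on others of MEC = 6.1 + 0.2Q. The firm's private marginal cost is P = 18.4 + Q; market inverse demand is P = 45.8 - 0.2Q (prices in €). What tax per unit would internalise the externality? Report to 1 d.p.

tax = €9.1 per unit

Social marginal cost = private MC + MEC = 24.5 + 1.2Q.
Set SMC = demand: 24.5 + 1.2Q = 45.8 - 0.2Q → Q* = 15.2143.
The Pigouvian tax equals MEC at Q*: 6.1 + 0.2×15.2143 = 9.1429.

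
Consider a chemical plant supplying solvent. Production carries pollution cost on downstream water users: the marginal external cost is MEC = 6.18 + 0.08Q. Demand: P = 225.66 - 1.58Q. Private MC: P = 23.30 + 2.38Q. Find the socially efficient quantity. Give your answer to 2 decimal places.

Social marginal cost = private MC + MEC = 29.48 + 2.46Q.
Set SMC = demand: 29.48 + 2.46Q = 225.66 - 1.58Q → Q* = 48.5594.

Q* = 48.56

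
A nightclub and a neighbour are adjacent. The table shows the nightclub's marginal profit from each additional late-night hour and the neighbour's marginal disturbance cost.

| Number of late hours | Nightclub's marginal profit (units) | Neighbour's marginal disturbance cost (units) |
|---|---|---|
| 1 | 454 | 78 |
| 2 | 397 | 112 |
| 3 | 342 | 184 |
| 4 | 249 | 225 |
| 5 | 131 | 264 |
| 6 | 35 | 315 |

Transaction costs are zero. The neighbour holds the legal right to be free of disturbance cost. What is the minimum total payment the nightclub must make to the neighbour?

Efficient level: marginal profit ≥ marginal disturbance cost through level 4, so k* = 4.
With the neighbour holding the right, the nightclub must at least compensate total damage at k*: 78 + 112 + 184 + 225 = 599.

599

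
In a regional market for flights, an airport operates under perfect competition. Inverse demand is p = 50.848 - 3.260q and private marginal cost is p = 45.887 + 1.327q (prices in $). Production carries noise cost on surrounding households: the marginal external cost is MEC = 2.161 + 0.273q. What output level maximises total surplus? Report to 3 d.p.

q* = 0.576

Social marginal cost = private MC + MEC = 48.048 + 1.600q.
Set SMC = demand: 48.048 + 1.600q = 50.848 - 3.260q → q* = 0.5761.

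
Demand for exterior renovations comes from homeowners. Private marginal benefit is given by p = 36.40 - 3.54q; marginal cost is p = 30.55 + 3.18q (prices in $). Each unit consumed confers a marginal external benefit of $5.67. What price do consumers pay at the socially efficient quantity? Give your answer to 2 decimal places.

Social marginal benefit = demand + MEB = 42.07 - 3.54q.
Set SMB = MC: 42.07 - 3.54q = 30.55 + 3.18q → q* = 1.7143.
Consumer price on the demand curve at q*: 36.40 − 3.54×1.7143 = 30.3314.

P = $30.33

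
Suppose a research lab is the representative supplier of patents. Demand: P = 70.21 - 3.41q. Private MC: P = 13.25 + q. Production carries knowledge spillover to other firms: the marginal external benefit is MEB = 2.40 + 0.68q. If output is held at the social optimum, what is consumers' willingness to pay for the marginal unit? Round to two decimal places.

Social marginal cost = private MC − MEB = 10.85 + 0.32q.
Set SMC = demand: 10.85 + 0.32q = 70.21 - 3.41q → q* = 15.9142.
Consumer price on the demand curve at q*: 70.21 − 3.41×15.9142 = 15.9426.

P = 15.94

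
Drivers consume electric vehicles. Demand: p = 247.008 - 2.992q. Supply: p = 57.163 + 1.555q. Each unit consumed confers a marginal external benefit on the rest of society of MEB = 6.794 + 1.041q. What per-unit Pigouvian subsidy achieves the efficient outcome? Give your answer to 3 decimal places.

Social marginal benefit = demand + MEB = 253.802 - 1.951q.
Set SMB = MC: 253.802 - 1.951q = 57.163 + 1.555q → q* = 56.0864.
The Pigouvian subsidy equals MEB at q*: 6.794 + 1.041×56.0864 = 65.1799.

subsidy = 65.180 per unit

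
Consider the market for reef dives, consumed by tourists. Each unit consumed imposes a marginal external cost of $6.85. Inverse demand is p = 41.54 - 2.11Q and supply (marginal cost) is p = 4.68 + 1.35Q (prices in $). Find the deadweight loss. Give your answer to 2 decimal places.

Market equilibrium (private): 4.68 + 1.35Q = 41.54 - 2.11Q → Q_m = 10.6532.
Social marginal benefit = demand − MEC = 34.69 - 2.11Q.
Set SMB = MC: 34.69 - 2.11Q = 4.68 + 1.35Q → Q* = 8.6734.
Height of the DWL triangle at Q_m is MC(Q_m) − SMB(Q_m) = MEC(Q_m) = 6.8500.
DWL = ½ × 1.9798 × 6.8500 = 6.7808.

DWL = $6.78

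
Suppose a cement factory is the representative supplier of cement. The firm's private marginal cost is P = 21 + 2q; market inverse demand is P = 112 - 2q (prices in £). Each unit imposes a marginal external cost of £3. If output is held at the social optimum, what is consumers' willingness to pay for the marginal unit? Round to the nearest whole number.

Social marginal cost = private MC + MEC = 24 + 2q.
Set SMC = demand: 24 + 2q = 112 - 2q → q* = 22.0000.
Consumer price on the demand curve at q*: 112 − 2×22.0000 = 68.0000.

P = £68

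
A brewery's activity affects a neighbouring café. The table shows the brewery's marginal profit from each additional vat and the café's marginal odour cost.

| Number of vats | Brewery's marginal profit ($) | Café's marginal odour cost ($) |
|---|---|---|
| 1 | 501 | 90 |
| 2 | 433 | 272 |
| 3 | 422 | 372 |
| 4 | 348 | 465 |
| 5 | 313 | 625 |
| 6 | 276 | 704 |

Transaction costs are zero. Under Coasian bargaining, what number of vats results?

Bargaining reaches the level where marginal profit last exceeds marginal odour cost.
That holds through level 3 (422 ≥ 372) but not at 4 (348 < 465).

3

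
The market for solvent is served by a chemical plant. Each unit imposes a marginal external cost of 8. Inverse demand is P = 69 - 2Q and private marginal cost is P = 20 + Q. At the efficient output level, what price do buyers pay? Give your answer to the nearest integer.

P = 42

Social marginal cost = private MC + MEC = 28 + Q.
Set SMC = demand: 28 + Q = 69 - 2Q → Q* = 13.6667.
Consumer price on the demand curve at Q*: 69 − 2×13.6667 = 41.6666.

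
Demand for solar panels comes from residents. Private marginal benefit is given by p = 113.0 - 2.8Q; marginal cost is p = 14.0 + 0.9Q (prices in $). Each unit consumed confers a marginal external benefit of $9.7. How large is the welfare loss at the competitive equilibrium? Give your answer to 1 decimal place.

DWL = $12.7

Market equilibrium (private): 14.0 + 0.9Q = 113.0 - 2.8Q → Q_m = 26.7568.
Social marginal benefit = demand + MEB = 122.7 - 2.8Q.
Set SMB = MC: 122.7 - 2.8Q = 14.0 + 0.9Q → Q* = 29.3784.
Height of the DWL triangle at Q_m is SMB(Q_m) − MC(Q_m) = MEB(Q_m) = 9.7000.
DWL = ½ × 2.6216 × 9.7000 = 12.7148.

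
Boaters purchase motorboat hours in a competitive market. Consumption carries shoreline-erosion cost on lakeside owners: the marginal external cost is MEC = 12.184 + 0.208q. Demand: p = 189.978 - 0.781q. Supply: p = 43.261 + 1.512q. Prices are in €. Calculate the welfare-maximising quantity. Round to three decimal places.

q* = 53.792

Social marginal benefit = demand − MEC = 177.794 - 0.989q.
Set SMB = MC: 177.794 - 0.989q = 43.261 + 1.512q → q* = 53.7917.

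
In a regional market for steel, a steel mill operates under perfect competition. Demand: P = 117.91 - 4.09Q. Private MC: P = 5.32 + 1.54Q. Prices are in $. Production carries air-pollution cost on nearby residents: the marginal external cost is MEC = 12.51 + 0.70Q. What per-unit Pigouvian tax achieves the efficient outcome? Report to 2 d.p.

Social marginal cost = private MC + MEC = 17.83 + 2.24Q.
Set SMC = demand: 17.83 + 2.24Q = 117.91 - 4.09Q → Q* = 15.8104.
The Pigouvian tax equals MEC at Q*: 12.51 + 0.70×15.8104 = 23.5773.

tax = $23.58 per unit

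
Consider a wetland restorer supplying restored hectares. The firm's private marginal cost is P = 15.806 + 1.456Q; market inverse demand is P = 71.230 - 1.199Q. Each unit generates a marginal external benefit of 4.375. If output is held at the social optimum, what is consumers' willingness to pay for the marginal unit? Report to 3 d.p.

P = 44.225

Social marginal cost = private MC − MEB = 11.431 + 1.456Q.
Set SMC = demand: 11.431 + 1.456Q = 71.230 - 1.199Q → Q* = 22.5232.
Consumer price on the demand curve at Q*: 71.230 − 1.199×22.5232 = 44.2247.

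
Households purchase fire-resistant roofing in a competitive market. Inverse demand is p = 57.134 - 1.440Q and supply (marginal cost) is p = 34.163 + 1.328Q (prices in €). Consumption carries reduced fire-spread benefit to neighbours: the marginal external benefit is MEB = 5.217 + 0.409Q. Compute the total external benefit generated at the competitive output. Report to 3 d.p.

Market equilibrium (private): 34.163 + 1.328Q = 57.134 - 1.440Q → Q_m = 8.2988.
Total external benefit = ∫₀^{Q_m} (5.217 + 0.409Q) dQ = 5.217×8.2988 + ½×0.409×8.2988² = 57.3788.

€57.379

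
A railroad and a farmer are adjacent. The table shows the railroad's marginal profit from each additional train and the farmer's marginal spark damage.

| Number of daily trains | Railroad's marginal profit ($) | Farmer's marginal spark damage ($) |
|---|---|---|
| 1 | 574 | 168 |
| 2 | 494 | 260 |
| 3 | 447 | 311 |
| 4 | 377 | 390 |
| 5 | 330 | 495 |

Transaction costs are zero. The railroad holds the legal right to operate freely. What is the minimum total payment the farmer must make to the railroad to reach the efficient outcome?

$707

Left alone the railroad would choose level 5 (marginal profit stays positive).
Efficient level: k* = 3 (marginal profit ≥ marginal spark damage through 3).
The farmer must at least cover the railroad's forgone profit from cutting 5→3: 377 + 330 = 707.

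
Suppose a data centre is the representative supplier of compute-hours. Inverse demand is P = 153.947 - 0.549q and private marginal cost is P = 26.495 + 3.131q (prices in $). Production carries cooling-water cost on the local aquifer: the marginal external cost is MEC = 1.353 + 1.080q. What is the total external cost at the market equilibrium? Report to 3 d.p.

Market equilibrium (private): 26.495 + 3.131q = 153.947 - 0.549q → q_m = 34.6337.
Total external cost = ∫₀^{q_m} (1.353 + 1.080q) dq = 1.353×34.6337 + ½×1.080×34.6337² = 694.5857.

$694.586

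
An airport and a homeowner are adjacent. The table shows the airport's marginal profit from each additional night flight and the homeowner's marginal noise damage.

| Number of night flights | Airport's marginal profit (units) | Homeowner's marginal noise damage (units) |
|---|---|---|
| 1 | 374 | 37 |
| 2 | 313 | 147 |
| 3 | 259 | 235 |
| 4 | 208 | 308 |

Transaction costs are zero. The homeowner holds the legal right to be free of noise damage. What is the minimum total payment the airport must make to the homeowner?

Efficient level: marginal profit ≥ marginal noise damage through level 3, so k* = 3.
With the homeowner holding the right, the airport must at least compensate total damage at k*: 37 + 147 + 235 = 419.

419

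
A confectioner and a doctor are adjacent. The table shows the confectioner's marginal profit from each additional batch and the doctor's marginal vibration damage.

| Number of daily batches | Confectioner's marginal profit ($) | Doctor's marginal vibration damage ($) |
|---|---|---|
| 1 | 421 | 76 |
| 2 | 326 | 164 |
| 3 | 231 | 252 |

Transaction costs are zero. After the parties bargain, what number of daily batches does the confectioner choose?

Bargaining reaches the level where marginal profit last exceeds marginal vibration damage.
That holds through level 2 (326 ≥ 164) but not at 3 (231 < 252).

2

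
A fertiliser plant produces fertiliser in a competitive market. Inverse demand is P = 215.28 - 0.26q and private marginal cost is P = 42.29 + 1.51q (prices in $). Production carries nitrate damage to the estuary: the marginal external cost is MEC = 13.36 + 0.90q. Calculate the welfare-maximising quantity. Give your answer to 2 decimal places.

Social marginal cost = private MC + MEC = 55.65 + 2.41q.
Set SMC = demand: 55.65 + 2.41q = 215.28 - 0.26q → q* = 59.7865.

q* = 59.79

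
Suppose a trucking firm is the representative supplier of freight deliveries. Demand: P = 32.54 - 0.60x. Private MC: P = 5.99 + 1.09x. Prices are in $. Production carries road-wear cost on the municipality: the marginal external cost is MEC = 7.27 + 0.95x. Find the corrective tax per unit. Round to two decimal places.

Social marginal cost = private MC + MEC = 13.26 + 2.04x.
Set SMC = demand: 13.26 + 2.04x = 32.54 - 0.60x → x* = 7.3030.
The Pigouvian tax equals MEC at x*: 7.27 + 0.95×7.3030 = 14.2079.

tax = $14.21 per unit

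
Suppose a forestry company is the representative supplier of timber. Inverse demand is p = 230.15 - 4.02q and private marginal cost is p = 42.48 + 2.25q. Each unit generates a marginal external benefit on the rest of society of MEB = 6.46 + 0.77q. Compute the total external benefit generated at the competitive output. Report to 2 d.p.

538.27

Market equilibrium (private): 42.48 + 2.25q = 230.15 - 4.02q → q_m = 29.9314.
Total external benefit = ∫₀^{q_m} (6.46 + 0.77q) dq = 6.46×29.9314 + ½×0.77×29.9314² = 538.2740.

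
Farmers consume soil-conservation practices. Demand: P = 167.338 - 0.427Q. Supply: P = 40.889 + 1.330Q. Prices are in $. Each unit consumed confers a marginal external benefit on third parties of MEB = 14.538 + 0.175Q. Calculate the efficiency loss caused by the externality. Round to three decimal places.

DWL = $232.672

Market equilibrium (private): 40.889 + 1.330Q = 167.338 - 0.427Q → Q_m = 71.9687.
Social marginal benefit = demand + MEB = 181.876 - 0.252Q.
Set SMB = MC: 181.876 - 0.252Q = 40.889 + 1.330Q → Q* = 89.1195.
The welfare-loss triangle has base |Q_m − Q*| and height MEB(Q_m) (the vertical gap between SMB and MC is zero at Q* and MEB at Q_m).
DWL = ½ × 17.1508 × 27.1325 = 232.6720.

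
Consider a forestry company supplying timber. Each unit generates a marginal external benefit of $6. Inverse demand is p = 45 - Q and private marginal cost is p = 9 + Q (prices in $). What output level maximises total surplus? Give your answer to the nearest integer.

Social marginal cost = private MC − MEB = 3 + Q.
Set SMC = demand: 3 + Q = 45 - Q → Q* = 21.0000.

Q* = 21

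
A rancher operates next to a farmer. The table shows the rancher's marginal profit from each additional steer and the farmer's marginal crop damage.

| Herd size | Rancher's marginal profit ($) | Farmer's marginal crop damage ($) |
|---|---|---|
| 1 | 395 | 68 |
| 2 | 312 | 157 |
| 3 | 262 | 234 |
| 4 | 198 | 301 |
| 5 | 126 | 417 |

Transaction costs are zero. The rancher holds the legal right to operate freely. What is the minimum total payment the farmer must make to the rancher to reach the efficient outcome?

Left alone the rancher would choose level 5 (marginal profit stays positive).
Efficient level: k* = 3 (marginal profit ≥ marginal crop damage through 3).
The farmer must at least cover the rancher's forgone profit from cutting 5→3: 198 + 126 = 324.

$324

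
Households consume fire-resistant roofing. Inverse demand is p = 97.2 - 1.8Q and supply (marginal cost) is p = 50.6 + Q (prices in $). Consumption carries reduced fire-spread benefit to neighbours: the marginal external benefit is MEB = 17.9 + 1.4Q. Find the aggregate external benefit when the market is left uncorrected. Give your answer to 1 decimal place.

Market equilibrium (private): 50.6 + Q = 97.2 - 1.8Q → Q_m = 16.6429.
Total external benefit = ∫₀^{Q_m} (17.9 + 1.4Q) dQ = 17.9×16.6429 + ½×1.4×16.6429² = 491.7982.

$491.8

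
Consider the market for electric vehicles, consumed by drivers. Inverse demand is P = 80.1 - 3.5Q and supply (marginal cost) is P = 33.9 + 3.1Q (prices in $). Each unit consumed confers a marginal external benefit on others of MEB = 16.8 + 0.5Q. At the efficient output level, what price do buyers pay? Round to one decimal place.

P = $44.0

Social marginal benefit = demand + MEB = 96.9 - 3.0Q.
Set SMB = MC: 96.9 - 3.0Q = 33.9 + 3.1Q → Q* = 10.3279.
Consumer price on the demand curve at Q*: 80.1 − 3.5×10.3279 = 43.9524.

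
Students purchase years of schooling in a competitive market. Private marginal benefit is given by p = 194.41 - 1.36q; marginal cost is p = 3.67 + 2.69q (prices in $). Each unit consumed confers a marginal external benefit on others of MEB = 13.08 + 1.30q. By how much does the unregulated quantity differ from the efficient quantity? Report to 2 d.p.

27.02 units

Market equilibrium (private): 3.67 + 2.69q = 194.41 - 1.36q → q_m = 47.0963.
Social marginal benefit = demand + MEB = 207.49 - 0.06q.
Set SMB = MC: 207.49 - 0.06q = 3.67 + 2.69q → q* = 74.1164.
Gap = |47.0963 − 74.1164| = 27.0201.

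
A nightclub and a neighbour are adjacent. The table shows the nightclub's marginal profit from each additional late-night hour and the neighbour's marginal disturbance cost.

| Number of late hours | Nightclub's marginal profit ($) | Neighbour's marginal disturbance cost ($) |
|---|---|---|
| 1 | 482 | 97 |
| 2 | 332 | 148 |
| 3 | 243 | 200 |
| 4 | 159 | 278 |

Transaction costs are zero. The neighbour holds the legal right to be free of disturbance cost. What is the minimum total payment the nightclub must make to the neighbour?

Efficient level: marginal profit ≥ marginal disturbance cost through level 3, so k* = 3.
With the neighbour holding the right, the nightclub must at least compensate total damage at k*: 97 + 148 + 200 = 445.

$445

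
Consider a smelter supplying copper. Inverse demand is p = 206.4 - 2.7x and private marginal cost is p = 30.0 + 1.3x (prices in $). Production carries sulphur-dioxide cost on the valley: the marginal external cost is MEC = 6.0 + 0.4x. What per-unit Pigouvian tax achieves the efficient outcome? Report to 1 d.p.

tax = $21.5 per unit

Social marginal cost = private MC + MEC = 36.0 + 1.7x.
Set SMC = demand: 36.0 + 1.7x = 206.4 - 2.7x → x* = 38.7273.
The Pigouvian tax equals MEC at x*: 6.0 + 0.4×38.7273 = 21.4909.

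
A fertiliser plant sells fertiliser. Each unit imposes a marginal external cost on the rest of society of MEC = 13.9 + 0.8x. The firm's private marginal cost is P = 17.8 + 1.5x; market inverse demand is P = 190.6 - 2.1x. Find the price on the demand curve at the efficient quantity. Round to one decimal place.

Social marginal cost = private MC + MEC = 31.7 + 2.3x.
Set SMC = demand: 31.7 + 2.3x = 190.6 - 2.1x → x* = 36.1136.
Consumer price on the demand curve at x*: 190.6 − 2.1×36.1136 = 114.7614.

P = 114.8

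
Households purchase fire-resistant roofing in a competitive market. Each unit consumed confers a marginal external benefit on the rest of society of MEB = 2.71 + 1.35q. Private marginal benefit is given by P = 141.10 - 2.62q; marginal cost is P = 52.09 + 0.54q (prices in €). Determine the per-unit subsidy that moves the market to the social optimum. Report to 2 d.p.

Social marginal benefit = demand + MEB = 143.81 - 1.27q.
Set SMB = MC: 143.81 - 1.27q = 52.09 + 0.54q → q* = 50.6740.
The Pigouvian subsidy equals MEB at q*: 2.71 + 1.35×50.6740 = 71.1199.

subsidy = €71.12 per unit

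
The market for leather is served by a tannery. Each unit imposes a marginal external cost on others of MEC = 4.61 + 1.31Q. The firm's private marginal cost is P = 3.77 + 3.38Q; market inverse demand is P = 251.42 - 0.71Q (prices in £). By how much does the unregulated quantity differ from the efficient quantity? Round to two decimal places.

15.54 units

Market equilibrium (private): 3.77 + 3.38Q = 251.42 - 0.71Q → Q_m = 60.5501.
Social marginal cost = private MC + MEC = 8.38 + 4.69Q.
Set SMC = demand: 8.38 + 4.69Q = 251.42 - 0.71Q → Q* = 45.0074.
Gap = |60.5501 − 45.0074| = 15.5427.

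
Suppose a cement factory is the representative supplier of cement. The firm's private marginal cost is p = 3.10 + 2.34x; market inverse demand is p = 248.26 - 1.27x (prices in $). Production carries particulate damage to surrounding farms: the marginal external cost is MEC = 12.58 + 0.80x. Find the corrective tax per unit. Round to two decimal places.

tax = $54.77 per unit

Social marginal cost = private MC + MEC = 15.68 + 3.14x.
Set SMC = demand: 15.68 + 3.14x = 248.26 - 1.27x → x* = 52.7392.
The Pigouvian tax equals MEC at x*: 12.58 + 0.80×52.7392 = 54.7714.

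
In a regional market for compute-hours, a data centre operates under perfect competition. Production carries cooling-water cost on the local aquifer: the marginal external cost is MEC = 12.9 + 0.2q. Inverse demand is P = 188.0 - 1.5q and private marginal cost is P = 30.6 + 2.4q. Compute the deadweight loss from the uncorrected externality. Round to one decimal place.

DWL = 53.6

Market equilibrium (private): 30.6 + 2.4q = 188.0 - 1.5q → q_m = 40.3590.
Social marginal cost = private MC + MEC = 43.5 + 2.6q.
Set SMC = demand: 43.5 + 2.6q = 188.0 - 1.5q → q* = 35.2439.
Between q* and q_m the wedge SMC − demand runs linearly from 0 to MEC(q_m), so the loss is a triangle.
DWL = ½ × 5.1151 × 20.9718 = 53.6364.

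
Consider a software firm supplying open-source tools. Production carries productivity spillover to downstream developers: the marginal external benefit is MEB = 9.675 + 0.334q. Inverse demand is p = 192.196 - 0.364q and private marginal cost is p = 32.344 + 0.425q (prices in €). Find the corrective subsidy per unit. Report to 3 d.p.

Social marginal cost = private MC − MEB = 22.669 + 0.091q.
Set SMC = demand: 22.669 + 0.091q = 192.196 - 0.364q → q* = 372.5868.
The Pigouvian subsidy equals MEB at q*: 9.675 + 0.334×372.5868 = 134.1190.

subsidy = €134.119 per unit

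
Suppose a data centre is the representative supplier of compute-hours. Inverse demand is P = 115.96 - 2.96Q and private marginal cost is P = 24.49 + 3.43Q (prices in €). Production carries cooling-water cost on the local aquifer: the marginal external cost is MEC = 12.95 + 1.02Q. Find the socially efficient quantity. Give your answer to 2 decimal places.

Social marginal cost = private MC + MEC = 37.44 + 4.45Q.
Set SMC = demand: 37.44 + 4.45Q = 115.96 - 2.96Q → Q* = 10.5965.

Q* = 10.60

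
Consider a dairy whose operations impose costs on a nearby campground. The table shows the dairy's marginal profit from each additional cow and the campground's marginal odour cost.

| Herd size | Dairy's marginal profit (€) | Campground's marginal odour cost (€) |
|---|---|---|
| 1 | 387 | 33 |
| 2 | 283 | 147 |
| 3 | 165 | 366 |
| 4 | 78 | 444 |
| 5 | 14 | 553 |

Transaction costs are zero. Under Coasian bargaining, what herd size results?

2

Bargaining reaches the level where marginal profit last exceeds marginal odour cost.
That holds through level 2 (283 ≥ 147) but not at 3 (165 < 366).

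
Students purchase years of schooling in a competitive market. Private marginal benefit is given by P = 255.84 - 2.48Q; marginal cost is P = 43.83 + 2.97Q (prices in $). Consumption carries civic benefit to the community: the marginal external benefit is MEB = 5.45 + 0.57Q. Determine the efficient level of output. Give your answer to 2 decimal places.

Q* = 44.56

Social marginal benefit = demand + MEB = 261.29 - 1.91Q.
Set SMB = MC: 261.29 - 1.91Q = 43.83 + 2.97Q → Q* = 44.5615.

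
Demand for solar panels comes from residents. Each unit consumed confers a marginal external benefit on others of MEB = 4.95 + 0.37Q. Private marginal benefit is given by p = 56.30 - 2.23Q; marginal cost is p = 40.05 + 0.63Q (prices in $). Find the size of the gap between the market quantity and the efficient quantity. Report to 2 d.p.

Market equilibrium (private): 40.05 + 0.63Q = 56.30 - 2.23Q → Q_m = 5.6818.
Social marginal benefit = demand + MEB = 61.25 - 1.86Q.
Set SMB = MC: 61.25 - 1.86Q = 40.05 + 0.63Q → Q* = 8.5141.
Gap = |5.6818 − 8.5141| = 2.8323.

2.83 units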